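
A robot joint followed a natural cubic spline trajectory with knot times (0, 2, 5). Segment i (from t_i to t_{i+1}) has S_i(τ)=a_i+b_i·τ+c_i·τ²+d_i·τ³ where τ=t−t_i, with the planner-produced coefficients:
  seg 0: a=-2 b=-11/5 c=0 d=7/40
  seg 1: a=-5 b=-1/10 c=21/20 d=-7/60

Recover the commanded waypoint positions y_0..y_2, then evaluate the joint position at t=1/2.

y_0=-2 y_1=-5 y_2=1
S(1/2) = -197/64

y_0 = S_0(0) = a_0 = -2
y_1 = S_1(0) = a_1 = -5
y_2 = S_1(3) = 1
t_q=1/2 is in segment 0 (τ=1/2); S_0(τ)=-197/64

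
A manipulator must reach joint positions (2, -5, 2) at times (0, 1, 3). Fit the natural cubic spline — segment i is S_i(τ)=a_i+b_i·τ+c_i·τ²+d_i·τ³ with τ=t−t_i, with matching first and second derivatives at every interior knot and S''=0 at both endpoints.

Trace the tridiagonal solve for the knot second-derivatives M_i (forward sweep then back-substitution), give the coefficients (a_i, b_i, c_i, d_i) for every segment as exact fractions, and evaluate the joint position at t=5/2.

Δ: Δ0=-7, Δ1=7/2
row 1: diag=6, rhs=63; c'=1/3, d'=21/2
back: M1=21/2
M: M0=0, M1=21/2, M2=0
seg 0: a=2, c=M0/2=0, d=(M1−M0)/(6·1)=7/4, b=Δ0−h0·(2M0+M1)/6=-35/4
seg 1: a=-5, c=M1/2=21/4, d=(M2−M1)/(6·2)=-7/8, b=Δ1−h1·(2M1+M2)/6=-7/2
t_q=5/2 → seg 1, τ=3/2; S=-5+-7/2·τ+21/4·τ²+-7/8·τ³=-89/64

  seg 0: a=2 b=-35/4 c=0 d=7/4
  seg 1: a=-5 b=-7/2 c=21/4 d=-7/8
S(5/2) = -89/64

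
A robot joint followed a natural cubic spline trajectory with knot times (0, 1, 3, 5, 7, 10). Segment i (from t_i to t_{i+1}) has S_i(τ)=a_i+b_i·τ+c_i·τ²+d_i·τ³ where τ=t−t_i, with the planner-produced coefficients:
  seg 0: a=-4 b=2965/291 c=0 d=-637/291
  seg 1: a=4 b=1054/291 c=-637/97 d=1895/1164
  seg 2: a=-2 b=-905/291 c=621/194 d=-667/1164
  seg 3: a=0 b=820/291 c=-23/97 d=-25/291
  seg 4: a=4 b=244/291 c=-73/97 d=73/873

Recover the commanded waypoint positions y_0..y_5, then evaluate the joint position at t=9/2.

y_0=-4 y_1=4 y_2=-2 y_3=0 y_4=4 y_5=2
S(9/2) = -4335/3104

y_0 = S_0(0) = a_0 = -4
y_1 = S_1(0) = a_1 = 4
y_2 = S_2(0) = a_2 = -2
y_3 = S_3(0) = a_3 = 0
y_4 = S_4(0) = a_4 = 4
y_5 = S_4(3) = 2
t_q=9/2 is in segment 2 (τ=3/2); S_2(τ)=-4335/3104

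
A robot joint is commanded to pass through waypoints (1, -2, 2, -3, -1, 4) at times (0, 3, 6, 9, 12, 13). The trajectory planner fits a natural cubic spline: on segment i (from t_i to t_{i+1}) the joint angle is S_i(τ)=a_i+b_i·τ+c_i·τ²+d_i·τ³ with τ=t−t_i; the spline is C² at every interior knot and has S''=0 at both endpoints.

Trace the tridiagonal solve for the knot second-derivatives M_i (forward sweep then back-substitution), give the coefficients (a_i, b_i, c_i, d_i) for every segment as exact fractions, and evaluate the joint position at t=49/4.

  seg 0: a=1 b=-2243/1209 c=0 d=1034/10881
  seg 1: a=-2 b=859/1209 c=1034/1209 d=-87/403
  seg 2: a=2 b=16/1209 c=-1315/1209 d=638/3627
  seg 3: a=-3 b=-164/93 c=599/1209 d=1141/10881
  seg 4: a=-1 b=4885/1209 c=580/403 d=-580/1209
S(49/4) = 597/6448

Δ: Δ0=-1, Δ1=4/3, Δ2=-5/3, Δ3=2/3, Δ4=5
row 1: diag=12, rhs=14; c'=1/4, d'=7/6
row 2: denom=12−3·1/4=45/4; d'=(-18−3·7/6)/(45/4)=-86/45
row 3: denom=12−3·4/15=56/5; d'=(14−3·-86/45)/(56/5)=37/21
row 4: denom=8−3·15/56=403/56; d'=(26−3·37/21)/(403/56)=1160/403
back: M4=1160/403
back: M3=37/21−15/56·1160/403=1198/1209
back: M2=-86/45−4/15·1198/1209=-2630/1209
back: M1=7/6−1/4·-2630/1209=2068/1209
M: M0=0, M1=2068/1209, M2=-2630/1209, M3=1198/1209, M4=1160/403, M5=0
seg 0: a=1, c=M0/2=0, d=(M1−M0)/(6·3)=1034/10881, b=Δ0−h0·(2M0+M1)/6=-2243/1209
seg 1: a=-2, c=M1/2=1034/1209, d=(M2−M1)/(6·3)=-87/403, b=Δ1−h1·(2M1+M2)/6=859/1209
seg 2: a=2, c=M2/2=-1315/1209, d=(M3−M2)/(6·3)=638/3627, b=Δ2−h2·(2M2+M3)/6=16/1209
seg 3: a=-3, c=M3/2=599/1209, d=(M4−M3)/(6·3)=1141/10881, b=Δ3−h3·(2M3+M4)/6=-164/93
seg 4: a=-1, c=M4/2=580/403, d=(M5−M4)/(6·1)=-580/1209, b=Δ4−h4·(2M4+M5)/6=4885/1209
t_q=49/4 → seg 4, τ=1/4; S=-1+4885/1209·τ+580/403·τ²+-580/1209·τ³=597/6448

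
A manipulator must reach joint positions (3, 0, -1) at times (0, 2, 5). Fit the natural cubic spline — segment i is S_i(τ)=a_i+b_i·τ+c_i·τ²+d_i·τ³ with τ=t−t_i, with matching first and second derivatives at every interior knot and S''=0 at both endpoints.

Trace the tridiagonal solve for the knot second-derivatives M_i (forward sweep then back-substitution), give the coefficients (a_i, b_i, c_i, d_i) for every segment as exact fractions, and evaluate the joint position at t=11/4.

Δ: Δ0=-3/2, Δ1=-1/3
row 1: diag=10, rhs=7; c'=3/10, d'=7/10
back: M1=7/10
M: M0=0, M1=7/10, M2=0
seg 0: a=3, c=M0/2=0, d=(M1−M0)/(6·2)=7/120, b=Δ0−h0·(2M0+M1)/6=-26/15
seg 1: a=0, c=M1/2=7/20, d=(M2−M1)/(6·3)=-7/180, b=Δ1−h1·(2M1+M2)/6=-31/30
t_q=11/4 → seg 1, τ=3/4; S=0+-31/30·τ+7/20·τ²+-7/180·τ³=-761/1280

  seg 0: a=3 b=-26/15 c=0 d=7/120
  seg 1: a=0 b=-31/30 c=7/20 d=-7/180
S(11/4) = -761/1280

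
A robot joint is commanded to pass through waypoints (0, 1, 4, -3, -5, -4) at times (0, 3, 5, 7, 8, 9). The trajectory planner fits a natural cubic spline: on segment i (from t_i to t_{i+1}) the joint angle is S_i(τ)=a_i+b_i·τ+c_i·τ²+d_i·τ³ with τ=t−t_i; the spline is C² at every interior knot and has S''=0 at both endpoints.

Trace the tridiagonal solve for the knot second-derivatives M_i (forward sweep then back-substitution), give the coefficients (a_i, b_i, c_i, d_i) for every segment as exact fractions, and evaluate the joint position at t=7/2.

  seg 0: a=0 b=-1177/2382 c=0 d=73/794
  seg 1: a=1 b=2368/1191 c=657/794 d=-5105/9528
  seg 2: a=4 b=-2695/2382 c=-3791/1588 d=5731/9528
  seg 3: a=-3 b=-4124/1191 c=485/397 d=287/1191
  seg 4: a=-5 b=-353/1191 c=772/397 d=-772/1191
S(7/2) = 54221/25408

Δ: Δ0=1/3, Δ1=3/2, Δ2=-7/2, Δ3=-2, Δ4=1
row 1: diag=10, rhs=7; c'=1/5, d'=7/10
row 2: denom=8−2·1/5=38/5; d'=(-30−2·7/10)/(38/5)=-157/38
row 3: denom=6−2·5/19=104/19; d'=(9−2·-157/38)/(104/19)=41/13
row 4: denom=4−1·19/104=397/104; d'=(18−1·41/13)/(397/104)=1544/397
back: M4=1544/397
back: M3=41/13−19/104·1544/397=970/397
back: M2=-157/38−5/19·970/397=-3791/794
back: M1=7/10−1/5·-3791/794=657/397
M: M0=0, M1=657/397, M2=-3791/794, M3=970/397, M4=1544/397, M5=0
seg 0: a=0, c=M0/2=0, d=(M1−M0)/(6·3)=73/794, b=Δ0−h0·(2M0+M1)/6=-1177/2382
seg 1: a=1, c=M1/2=657/794, d=(M2−M1)/(6·2)=-5105/9528, b=Δ1−h1·(2M1+M2)/6=2368/1191
seg 2: a=4, c=M2/2=-3791/1588, d=(M3−M2)/(6·2)=5731/9528, b=Δ2−h2·(2M2+M3)/6=-2695/2382
seg 3: a=-3, c=M3/2=485/397, d=(M4−M3)/(6·1)=287/1191, b=Δ3−h3·(2M3+M4)/6=-4124/1191
seg 4: a=-5, c=M4/2=772/397, d=(M5−M4)/(6·1)=-772/1191, b=Δ4−h4·(2M4+M5)/6=-353/1191
t_q=7/2 → seg 1, τ=1/2; S=1+2368/1191·τ+657/794·τ²+-5105/9528·τ³=54221/25408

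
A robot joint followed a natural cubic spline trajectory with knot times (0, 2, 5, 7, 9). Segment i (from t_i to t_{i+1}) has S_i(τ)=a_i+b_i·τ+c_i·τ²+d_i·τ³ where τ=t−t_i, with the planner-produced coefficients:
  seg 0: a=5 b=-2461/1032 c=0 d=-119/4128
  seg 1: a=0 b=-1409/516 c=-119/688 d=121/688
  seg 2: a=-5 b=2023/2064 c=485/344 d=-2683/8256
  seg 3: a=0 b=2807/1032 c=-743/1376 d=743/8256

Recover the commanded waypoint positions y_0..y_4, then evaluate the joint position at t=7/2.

y_0=5 y_1=0 y_2=-5 y_3=0 y_4=4
S(7/2) = -21419/5504

y_0 = S_0(0) = a_0 = 5
y_1 = S_1(0) = a_1 = 0
y_2 = S_2(0) = a_2 = -5
y_3 = S_3(0) = a_3 = 0
y_4 = S_3(2) = 4
t_q=7/2 is in segment 1 (τ=3/2); S_1(τ)=-21419/5504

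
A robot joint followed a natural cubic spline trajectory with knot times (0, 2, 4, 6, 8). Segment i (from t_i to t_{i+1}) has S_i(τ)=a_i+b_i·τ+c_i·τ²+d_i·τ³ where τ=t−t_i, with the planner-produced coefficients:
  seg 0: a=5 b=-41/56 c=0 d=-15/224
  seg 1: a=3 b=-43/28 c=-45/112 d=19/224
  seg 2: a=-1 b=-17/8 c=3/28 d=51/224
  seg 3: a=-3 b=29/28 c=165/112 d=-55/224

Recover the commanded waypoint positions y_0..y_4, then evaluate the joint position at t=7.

y_0 = S_0(0) = a_0 = 5
y_1 = S_1(0) = a_1 = 3
y_2 = S_2(0) = a_2 = -1
y_3 = S_3(0) = a_3 = -3
y_4 = S_3(2) = 3
t_q=7 is in segment 3 (τ=1); S_3(τ)=-165/224

y_0=5 y_1=3 y_2=-1 y_3=-3 y_4=3
S(7) = -165/224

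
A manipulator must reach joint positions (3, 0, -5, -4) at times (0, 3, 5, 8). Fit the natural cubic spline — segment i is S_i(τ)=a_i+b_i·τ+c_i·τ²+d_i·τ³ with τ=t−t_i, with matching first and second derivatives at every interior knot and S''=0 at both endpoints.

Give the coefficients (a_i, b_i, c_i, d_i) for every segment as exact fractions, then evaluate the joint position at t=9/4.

Δ: Δ0=-1, Δ1=-5/2, Δ2=1/3
row 1: diag=10, rhs=-9; c'=1/5, d'=-9/10
row 2: denom=10−2·1/5=48/5; d'=(17−2·-9/10)/(48/5)=47/24
back: M2=47/24
back: M1=-9/10−1/5·47/24=-31/24
M: M0=0, M1=-31/24, M2=47/24, M3=0
seg 0: a=3, c=M0/2=0, d=(M1−M0)/(6·3)=-31/432, b=Δ0−h0·(2M0+M1)/6=-17/48
seg 1: a=0, c=M1/2=-31/48, d=(M2−M1)/(6·2)=13/48, b=Δ1−h1·(2M1+M2)/6=-55/24
seg 2: a=-5, c=M2/2=47/48, d=(M3−M2)/(6·3)=-47/432, b=Δ2−h2·(2M2+M3)/6=-13/8
t_q=9/4 → seg 0, τ=9/4; S=3+-17/48·τ+0·τ²+-31/432·τ³=1419/1024

  seg 0: a=3 b=-17/48 c=0 d=-31/432
  seg 1: a=0 b=-55/24 c=-31/48 d=13/48
  seg 2: a=-5 b=-13/8 c=47/48 d=-47/432
S(9/4) = 1419/1024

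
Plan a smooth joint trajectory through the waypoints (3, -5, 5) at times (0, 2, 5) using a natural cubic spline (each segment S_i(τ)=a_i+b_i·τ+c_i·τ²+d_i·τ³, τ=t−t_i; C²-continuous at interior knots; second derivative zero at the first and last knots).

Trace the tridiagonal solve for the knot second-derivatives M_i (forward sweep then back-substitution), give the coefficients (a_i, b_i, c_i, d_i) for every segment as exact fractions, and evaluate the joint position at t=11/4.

  seg 0: a=3 b=-82/15 c=0 d=11/30
  seg 1: a=-5 b=-16/15 c=11/5 d=-11/45
S(11/4) = -1493/320

Δ: Δ0=-4, Δ1=10/3
row 1: diag=10, rhs=44; c'=3/10, d'=22/5
back: M1=22/5
M: M0=0, M1=22/5, M2=0
seg 0: a=3, c=M0/2=0, d=(M1−M0)/(6·2)=11/30, b=Δ0−h0·(2M0+M1)/6=-82/15
seg 1: a=-5, c=M1/2=11/5, d=(M2−M1)/(6·3)=-11/45, b=Δ1−h1·(2M1+M2)/6=-16/15
t_q=11/4 → seg 1, τ=3/4; S=-5+-16/15·τ+11/5·τ²+-11/45·τ³=-1493/320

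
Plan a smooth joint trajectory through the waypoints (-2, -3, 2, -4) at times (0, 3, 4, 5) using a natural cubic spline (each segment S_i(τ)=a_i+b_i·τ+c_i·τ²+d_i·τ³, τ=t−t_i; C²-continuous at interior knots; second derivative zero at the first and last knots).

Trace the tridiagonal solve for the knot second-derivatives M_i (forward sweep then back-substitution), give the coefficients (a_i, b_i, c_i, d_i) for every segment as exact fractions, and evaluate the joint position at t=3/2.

Δ: Δ0=-1/3, Δ1=5, Δ2=-6
row 1: diag=8, rhs=32; c'=1/8, d'=4
row 2: denom=4−1·1/8=31/8; d'=(-66−1·4)/(31/8)=-560/31
back: M2=-560/31
back: M1=4−1/8·-560/31=194/31
M: M0=0, M1=194/31, M2=-560/31, M3=0
seg 0: a=-2, c=M0/2=0, d=(M1−M0)/(6·3)=97/279, b=Δ0−h0·(2M0+M1)/6=-322/93
seg 1: a=-3, c=M1/2=97/31, d=(M2−M1)/(6·1)=-377/93, b=Δ1−h1·(2M1+M2)/6=551/93
seg 2: a=2, c=M2/2=-280/31, d=(M3−M2)/(6·1)=280/93, b=Δ2−h2·(2M2+M3)/6=2/93
t_q=3/2 → seg 0, τ=3/2; S=-2+-322/93·τ+0·τ²+97/279·τ³=-1493/248

  seg 0: a=-2 b=-322/93 c=0 d=97/279
  seg 1: a=-3 b=551/93 c=97/31 d=-377/93
  seg 2: a=2 b=2/93 c=-280/31 d=280/93
S(3/2) = -1493/248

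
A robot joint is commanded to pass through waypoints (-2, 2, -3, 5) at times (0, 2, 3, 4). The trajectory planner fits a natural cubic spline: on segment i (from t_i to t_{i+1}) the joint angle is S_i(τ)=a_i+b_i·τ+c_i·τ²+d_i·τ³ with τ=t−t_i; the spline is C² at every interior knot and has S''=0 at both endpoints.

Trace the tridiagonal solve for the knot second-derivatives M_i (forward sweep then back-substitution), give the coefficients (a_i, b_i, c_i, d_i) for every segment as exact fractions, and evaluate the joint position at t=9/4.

Δ: Δ0=2, Δ1=-5, Δ2=8
row 1: diag=6, rhs=-42; c'=1/6, d'=-7
row 2: denom=4−1·1/6=23/6; d'=(78−1·-7)/(23/6)=510/23
back: M2=510/23
back: M1=-7−1/6·510/23=-246/23
M: M0=0, M1=-246/23, M2=510/23, M3=0
seg 0: a=-2, c=M0/2=0, d=(M1−M0)/(6·2)=-41/46, b=Δ0−h0·(2M0+M1)/6=128/23
seg 1: a=2, c=M1/2=-123/23, d=(M2−M1)/(6·1)=126/23, b=Δ1−h1·(2M1+M2)/6=-118/23
seg 2: a=-3, c=M2/2=255/23, d=(M3−M2)/(6·1)=-85/23, b=Δ2−h2·(2M2+M3)/6=14/23
t_q=9/4 → seg 1, τ=1/4; S=2+-118/23·τ+-123/23·τ²+126/23·τ³=15/32

  seg 0: a=-2 b=128/23 c=0 d=-41/46
  seg 1: a=2 b=-118/23 c=-123/23 d=126/23
  seg 2: a=-3 b=14/23 c=255/23 d=-85/23
S(9/4) = 15/32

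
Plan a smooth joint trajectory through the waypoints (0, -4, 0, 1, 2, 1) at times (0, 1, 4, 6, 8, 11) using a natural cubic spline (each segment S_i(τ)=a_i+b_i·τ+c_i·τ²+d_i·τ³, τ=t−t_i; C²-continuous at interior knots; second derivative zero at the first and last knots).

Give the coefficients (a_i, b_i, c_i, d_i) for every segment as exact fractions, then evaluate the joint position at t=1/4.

  seg 0: a=0 b=-6086/1269 c=0 d=1010/1269
  seg 1: a=-4 b=-3056/1269 c=1010/423 d=-4342/11421
  seg 2: a=0 b=2098/1269 c=-1312/1269 d=2321/10152
  seg 3: a=1 b=221/846 c=1715/5076 d=-1109/10152
  seg 4: a=2 b=383/1269 c=-403/1269 d=403/11421
S(1/4) = -16061/13536

Δ: Δ0=-4, Δ1=4/3, Δ2=1/2, Δ3=1/2, Δ4=-1/3
row 1: diag=8, rhs=32; c'=3/8, d'=4
row 2: denom=10−3·3/8=71/8; d'=(-5−3·4)/(71/8)=-136/71
row 3: denom=8−2·16/71=536/71; d'=(0−2·-136/71)/(536/71)=34/67
row 4: denom=10−2·71/268=1269/134; d'=(-5−2·34/67)/(1269/134)=-806/1269
back: M4=-806/1269
back: M3=34/67−71/268·-806/1269=1715/2538
back: M2=-136/71−16/71·1715/2538=-2624/1269
back: M1=4−3/8·-2624/1269=2020/423
M: M0=0, M1=2020/423, M2=-2624/1269, M3=1715/2538, M4=-806/1269, M5=0
seg 0: a=0, c=M0/2=0, d=(M1−M0)/(6·1)=1010/1269, b=Δ0−h0·(2M0+M1)/6=-6086/1269
seg 1: a=-4, c=M1/2=1010/423, d=(M2−M1)/(6·3)=-4342/11421, b=Δ1−h1·(2M1+M2)/6=-3056/1269
seg 2: a=0, c=M2/2=-1312/1269, d=(M3−M2)/(6·2)=2321/10152, b=Δ2−h2·(2M2+M3)/6=2098/1269
seg 3: a=1, c=M3/2=1715/5076, d=(M4−M3)/(6·2)=-1109/10152, b=Δ3−h3·(2M3+M4)/6=221/846
seg 4: a=2, c=M4/2=-403/1269, d=(M5−M4)/(6·3)=403/11421, b=Δ4−h4·(2M4+M5)/6=383/1269
t_q=1/4 → seg 0, τ=1/4; S=0+-6086/1269·τ+0·τ²+1010/1269·τ³=-16061/13536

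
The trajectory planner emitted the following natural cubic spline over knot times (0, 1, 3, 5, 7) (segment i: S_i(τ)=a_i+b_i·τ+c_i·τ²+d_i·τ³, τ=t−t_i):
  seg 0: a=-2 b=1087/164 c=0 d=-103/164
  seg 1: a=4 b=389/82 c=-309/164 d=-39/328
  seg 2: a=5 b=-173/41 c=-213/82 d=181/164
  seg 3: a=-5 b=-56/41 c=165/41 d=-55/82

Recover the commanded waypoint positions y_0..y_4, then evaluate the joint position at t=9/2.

y_0 = S_0(0) = a_0 = -2
y_1 = S_1(0) = a_1 = 4
y_2 = S_2(0) = a_2 = 5
y_3 = S_3(0) = a_3 = -5
y_4 = S_3(2) = 3
t_q=9/2 is in segment 2 (τ=3/2); S_2(τ)=-4525/1312

y_0=-2 y_1=4 y_2=5 y_3=-5 y_4=3
S(9/2) = -4525/1312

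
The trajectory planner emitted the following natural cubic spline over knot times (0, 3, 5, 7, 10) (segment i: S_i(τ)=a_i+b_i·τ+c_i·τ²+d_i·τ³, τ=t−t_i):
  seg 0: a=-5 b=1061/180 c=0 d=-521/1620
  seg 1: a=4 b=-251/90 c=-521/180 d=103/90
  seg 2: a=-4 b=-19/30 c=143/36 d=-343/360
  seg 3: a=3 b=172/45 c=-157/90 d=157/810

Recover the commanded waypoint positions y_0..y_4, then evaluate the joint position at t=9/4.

y_0=-5 y_1=4 y_2=-4 y_3=3 y_4=4
S(9/4) = 5887/1280

y_0 = S_0(0) = a_0 = -5
y_1 = S_1(0) = a_1 = 4
y_2 = S_2(0) = a_2 = -4
y_3 = S_3(0) = a_3 = 3
y_4 = S_3(3) = 4
t_q=9/4 is in segment 0 (τ=9/4); S_0(τ)=5887/1280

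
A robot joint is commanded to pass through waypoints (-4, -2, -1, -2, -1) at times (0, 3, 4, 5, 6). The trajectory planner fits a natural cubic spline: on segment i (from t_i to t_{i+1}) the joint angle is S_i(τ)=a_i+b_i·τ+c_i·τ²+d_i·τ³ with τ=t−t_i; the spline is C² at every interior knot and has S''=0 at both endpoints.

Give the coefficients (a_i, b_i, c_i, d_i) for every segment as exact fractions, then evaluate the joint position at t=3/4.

Δ: Δ0=2/3, Δ1=1, Δ2=-1, Δ3=1
row 1: diag=8, rhs=2; c'=1/8, d'=1/4
row 2: denom=4−1·1/8=31/8; d'=(-12−1·1/4)/(31/8)=-98/31
row 3: denom=4−1·8/31=116/31; d'=(12−1·-98/31)/(116/31)=235/58
back: M3=235/58
back: M2=-98/31−8/31·235/58=-122/29
back: M1=1/4−1/8·-122/29=45/58
M: M0=0, M1=45/58, M2=-122/29, M3=235/58, M4=0
seg 0: a=-4, c=M0/2=0, d=(M1−M0)/(6·3)=5/116, b=Δ0−h0·(2M0+M1)/6=97/348
seg 1: a=-2, c=M1/2=45/116, d=(M2−M1)/(6·1)=-289/348, b=Δ1−h1·(2M1+M2)/6=251/174
seg 2: a=-1, c=M2/2=-61/29, d=(M3−M2)/(6·1)=479/348, b=Δ2−h2·(2M2+M3)/6=-95/348
seg 3: a=-2, c=M3/2=235/116, d=(M4−M3)/(6·1)=-235/348, b=Δ3−h3·(2M3+M4)/6=-61/174
t_q=3/4 → seg 0, τ=3/4; S=-4+97/348·τ+0·τ²+5/116·τ³=-28009/7424

  seg 0: a=-4 b=97/348 c=0 d=5/116
  seg 1: a=-2 b=251/174 c=45/116 d=-289/348
  seg 2: a=-1 b=-95/348 c=-61/29 d=479/348
  seg 3: a=-2 b=-61/174 c=235/116 d=-235/348
S(3/4) = -28009/7424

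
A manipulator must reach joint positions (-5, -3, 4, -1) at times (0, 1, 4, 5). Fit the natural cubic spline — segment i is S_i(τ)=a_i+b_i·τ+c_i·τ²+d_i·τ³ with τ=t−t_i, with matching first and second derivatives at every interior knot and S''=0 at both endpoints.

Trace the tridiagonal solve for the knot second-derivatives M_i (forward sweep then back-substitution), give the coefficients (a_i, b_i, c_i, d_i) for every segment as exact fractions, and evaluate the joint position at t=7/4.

Δ: Δ0=2, Δ1=7/3, Δ2=-5
row 1: diag=8, rhs=2; c'=3/8, d'=1/4
row 2: denom=8−3·3/8=55/8; d'=(-44−3·1/4)/(55/8)=-358/55
back: M2=-358/55
back: M1=1/4−3/8·-358/55=148/55
M: M0=0, M1=148/55, M2=-358/55, M3=0
seg 0: a=-5, c=M0/2=0, d=(M1−M0)/(6·1)=74/165, b=Δ0−h0·(2M0+M1)/6=256/165
seg 1: a=-3, c=M1/2=74/55, d=(M2−M1)/(6·3)=-23/45, b=Δ1−h1·(2M1+M2)/6=478/165
seg 2: a=4, c=M2/2=-179/55, d=(M3−M2)/(6·1)=179/165, b=Δ2−h2·(2M2+M3)/6=-467/165
t_q=7/4 → seg 1, τ=3/4; S=-3+478/165·τ+74/55·τ²+-23/45·τ³=-1007/3520

  seg 0: a=-5 b=256/165 c=0 d=74/165
  seg 1: a=-3 b=478/165 c=74/55 d=-23/45
  seg 2: a=4 b=-467/165 c=-179/55 d=179/165
S(7/4) = -1007/3520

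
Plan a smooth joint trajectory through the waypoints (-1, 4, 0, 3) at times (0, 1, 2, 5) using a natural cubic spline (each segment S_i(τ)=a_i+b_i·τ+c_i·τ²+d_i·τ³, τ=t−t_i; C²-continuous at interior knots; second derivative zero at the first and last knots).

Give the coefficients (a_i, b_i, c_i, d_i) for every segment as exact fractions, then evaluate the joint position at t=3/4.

Δ: Δ0=5, Δ1=-4, Δ2=1
row 1: diag=4, rhs=-54; c'=1/4, d'=-27/2
row 2: denom=8−1·1/4=31/4; d'=(30−1·-27/2)/(31/4)=174/31
back: M2=174/31
back: M1=-27/2−1/4·174/31=-462/31
M: M0=0, M1=-462/31, M2=174/31, M3=0
seg 0: a=-1, c=M0/2=0, d=(M1−M0)/(6·1)=-77/31, b=Δ0−h0·(2M0+M1)/6=232/31
seg 1: a=4, c=M1/2=-231/31, d=(M2−M1)/(6·1)=106/31, b=Δ1−h1·(2M1+M2)/6=1/31
seg 2: a=0, c=M2/2=87/31, d=(M3−M2)/(6·3)=-29/93, b=Δ2−h2·(2M2+M3)/6=-143/31
t_q=3/4 → seg 0, τ=3/4; S=-1+232/31·τ+0·τ²+-77/31·τ³=7073/1984

  seg 0: a=-1 b=232/31 c=0 d=-77/31
  seg 1: a=4 b=1/31 c=-231/31 d=106/31
  seg 2: a=0 b=-143/31 c=87/31 d=-29/93
S(3/4) = 7073/1984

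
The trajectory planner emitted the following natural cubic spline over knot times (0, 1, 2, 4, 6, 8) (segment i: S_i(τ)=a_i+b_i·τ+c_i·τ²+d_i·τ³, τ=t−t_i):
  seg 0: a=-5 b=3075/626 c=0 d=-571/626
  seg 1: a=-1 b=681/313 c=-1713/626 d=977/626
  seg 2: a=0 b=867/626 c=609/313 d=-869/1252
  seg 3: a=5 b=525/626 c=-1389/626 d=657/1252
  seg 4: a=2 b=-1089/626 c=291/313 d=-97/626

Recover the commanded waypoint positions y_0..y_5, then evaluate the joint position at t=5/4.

y_0=-5 y_1=-1 y_2=0 y_3=5 y_4=2 y_5=1
S(5/4) = -24147/40064

y_0 = S_0(0) = a_0 = -5
y_1 = S_1(0) = a_1 = -1
y_2 = S_2(0) = a_2 = 0
y_3 = S_3(0) = a_3 = 5
y_4 = S_4(0) = a_4 = 2
y_5 = S_4(2) = 1
t_q=5/4 is in segment 1 (τ=1/4); S_1(τ)=-24147/40064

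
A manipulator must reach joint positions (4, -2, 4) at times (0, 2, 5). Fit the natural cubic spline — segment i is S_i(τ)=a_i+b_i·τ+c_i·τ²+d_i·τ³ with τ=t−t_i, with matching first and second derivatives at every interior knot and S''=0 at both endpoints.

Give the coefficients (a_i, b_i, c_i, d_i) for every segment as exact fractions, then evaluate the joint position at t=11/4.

Δ: Δ0=-3, Δ1=2
row 1: diag=10, rhs=30; c'=3/10, d'=3
back: M1=3
M: M0=0, M1=3, M2=0
seg 0: a=4, c=M0/2=0, d=(M1−M0)/(6·2)=1/4, b=Δ0−h0·(2M0+M1)/6=-4
seg 1: a=-2, c=M1/2=3/2, d=(M2−M1)/(6·3)=-1/6, b=Δ1−h1·(2M1+M2)/6=-1
t_q=11/4 → seg 1, τ=3/4; S=-2+-1·τ+3/2·τ²+-1/6·τ³=-253/128

  seg 0: a=4 b=-4 c=0 d=1/4
  seg 1: a=-2 b=-1 c=3/2 d=-1/6
S(11/4) = -253/128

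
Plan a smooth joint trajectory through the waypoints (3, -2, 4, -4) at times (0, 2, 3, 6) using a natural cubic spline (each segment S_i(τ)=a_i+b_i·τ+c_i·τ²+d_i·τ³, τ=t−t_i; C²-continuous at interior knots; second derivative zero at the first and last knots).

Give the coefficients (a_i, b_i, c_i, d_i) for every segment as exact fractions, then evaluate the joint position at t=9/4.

Δ: Δ0=-5/2, Δ1=6, Δ2=-8/3
row 1: diag=6, rhs=51; c'=1/6, d'=17/2
row 2: denom=8−1·1/6=47/6; d'=(-52−1·17/2)/(47/6)=-363/47
back: M2=-363/47
back: M1=17/2−1/6·-363/47=460/47
M: M0=0, M1=460/47, M2=-363/47, M3=0
seg 0: a=3, c=M0/2=0, d=(M1−M0)/(6·2)=115/141, b=Δ0−h0·(2M0+M1)/6=-1625/282
seg 1: a=-2, c=M1/2=230/47, d=(M2−M1)/(6·1)=-823/282, b=Δ1−h1·(2M1+M2)/6=1135/282
seg 2: a=4, c=M2/2=-363/94, d=(M3−M2)/(6·3)=121/282, b=Δ2−h2·(2M2+M3)/6=713/141
t_q=9/4 → seg 1, τ=1/4; S=-2+1135/282·τ+230/47·τ²+-823/282·τ³=-4413/6016

  seg 0: a=3 b=-1625/282 c=0 d=115/141
  seg 1: a=-2 b=1135/282 c=230/47 d=-823/282
  seg 2: a=4 b=713/141 c=-363/94 d=121/282
S(9/4) = -4413/6016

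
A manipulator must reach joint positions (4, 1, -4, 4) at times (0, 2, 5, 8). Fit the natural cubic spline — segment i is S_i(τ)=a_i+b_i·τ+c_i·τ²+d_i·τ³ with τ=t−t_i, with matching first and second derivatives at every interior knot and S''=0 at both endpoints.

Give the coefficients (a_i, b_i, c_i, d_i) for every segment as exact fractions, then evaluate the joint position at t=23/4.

Δ: Δ0=-3/2, Δ1=-5/3, Δ2=8/3
row 1: diag=10, rhs=-1; c'=3/10, d'=-1/10
row 2: denom=12−3·3/10=111/10; d'=(26−3·-1/10)/(111/10)=263/111
back: M2=263/111
back: M1=-1/10−3/10·263/111=-30/37
M: M0=0, M1=-30/37, M2=263/111, M3=0
seg 0: a=4, c=M0/2=0, d=(M1−M0)/(6·2)=-5/74, b=Δ0−h0·(2M0+M1)/6=-91/74
seg 1: a=1, c=M1/2=-15/37, d=(M2−M1)/(6·3)=353/1998, b=Δ1−h1·(2M1+M2)/6=-151/74
seg 2: a=-4, c=M2/2=263/222, d=(M3−M2)/(6·3)=-263/1998, b=Δ2−h2·(2M2+M3)/6=11/37
t_q=23/4 → seg 2, τ=3/4; S=-4+11/37·τ+263/222·τ²+-263/1998·τ³=-14995/4736

  seg 0: a=4 b=-91/74 c=0 d=-5/74
  seg 1: a=1 b=-151/74 c=-15/37 d=353/1998
  seg 2: a=-4 b=11/37 c=263/222 d=-263/1998
S(23/4) = -14995/4736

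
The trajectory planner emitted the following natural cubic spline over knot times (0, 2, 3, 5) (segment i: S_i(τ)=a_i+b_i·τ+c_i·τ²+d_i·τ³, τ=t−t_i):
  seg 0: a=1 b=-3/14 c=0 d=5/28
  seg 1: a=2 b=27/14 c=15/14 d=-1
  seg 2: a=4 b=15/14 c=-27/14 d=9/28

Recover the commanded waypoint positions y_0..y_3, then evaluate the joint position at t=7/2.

y_0=1 y_1=2 y_2=4 y_3=1
S(7/2) = 131/32

y_0 = S_0(0) = a_0 = 1
y_1 = S_1(0) = a_1 = 2
y_2 = S_2(0) = a_2 = 4
y_3 = S_2(2) = 1
t_q=7/2 is in segment 2 (τ=1/2); S_2(τ)=131/32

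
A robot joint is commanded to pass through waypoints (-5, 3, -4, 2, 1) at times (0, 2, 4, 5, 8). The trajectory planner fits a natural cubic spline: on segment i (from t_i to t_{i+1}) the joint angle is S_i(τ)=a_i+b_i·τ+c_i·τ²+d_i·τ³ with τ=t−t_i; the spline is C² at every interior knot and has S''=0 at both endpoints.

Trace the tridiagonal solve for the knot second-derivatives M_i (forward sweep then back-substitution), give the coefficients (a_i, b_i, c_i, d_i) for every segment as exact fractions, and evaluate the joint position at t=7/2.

Δ: Δ0=4, Δ1=-7/2, Δ2=6, Δ3=-1/3
row 1: diag=8, rhs=-45; c'=1/4, d'=-45/8
row 2: denom=6−2·1/4=11/2; d'=(57−2·-45/8)/(11/2)=273/22
row 3: denom=8−1·2/11=86/11; d'=(-38−1·273/22)/(86/11)=-1109/172
back: M3=-1109/172
back: M2=273/22−2/11·-1109/172=584/43
back: M1=-45/8−1/4·584/43=-3103/344
M: M0=0, M1=-3103/344, M2=584/43, M3=-1109/172, M4=0
seg 0: a=-5, c=M0/2=0, d=(M1−M0)/(6·2)=-3103/4128, b=Δ0−h0·(2M0+M1)/6=7231/1032
seg 1: a=3, c=M1/2=-3103/688, d=(M2−M1)/(6·2)=7775/4128, b=Δ1−h1·(2M1+M2)/6=-1039/516
seg 2: a=-4, c=M2/2=292/43, d=(M3−M2)/(6·1)=-3445/1032, b=Δ2−h2·(2M2+M3)/6=2629/1032
seg 3: a=2, c=M3/2=-1109/344, d=(M4−M3)/(6·3)=1109/3096, b=Δ3−h3·(2M3+M4)/6=3155/516
t_q=7/2 → seg 1, τ=3/2; S=3+-1039/516·τ+-3103/688·τ²+7775/4128·τ³=-41957/11008

  seg 0: a=-5 b=7231/1032 c=0 d=-3103/4128
  seg 1: a=3 b=-1039/516 c=-3103/688 d=7775/4128
  seg 2: a=-4 b=2629/1032 c=292/43 d=-3445/1032
  seg 3: a=2 b=3155/516 c=-1109/344 d=1109/3096
S(7/2) = -41957/11008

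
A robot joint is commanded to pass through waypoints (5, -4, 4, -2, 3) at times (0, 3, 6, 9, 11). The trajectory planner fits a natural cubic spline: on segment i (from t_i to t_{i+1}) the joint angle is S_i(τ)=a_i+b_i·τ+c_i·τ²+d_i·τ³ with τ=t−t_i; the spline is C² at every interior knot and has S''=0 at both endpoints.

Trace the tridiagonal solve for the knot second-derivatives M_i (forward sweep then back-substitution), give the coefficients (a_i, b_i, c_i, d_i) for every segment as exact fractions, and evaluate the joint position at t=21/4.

  seg 0: a=5 b=-4103/828 c=0 d=1619/7452
  seg 1: a=-4 b=377/414 c=1619/828 d=-3403/7452
  seg 2: a=4 b=259/828 c=-446/207 d=3437/7452
  seg 3: a=-2 b=-67/414 c=551/276 d=-551/1656
S(21/4) = 703/256

Δ: Δ0=-3, Δ1=8/3, Δ2=-2, Δ3=5/2
row 1: diag=12, rhs=34; c'=1/4, d'=17/6
row 2: denom=12−3·1/4=45/4; d'=(-28−3·17/6)/(45/4)=-146/45
row 3: denom=10−3·4/15=46/5; d'=(27−3·-146/45)/(46/5)=551/138
back: M3=551/138
back: M2=-146/45−4/15·551/138=-892/207
back: M1=17/6−1/4·-892/207=1619/414
M: M0=0, M1=1619/414, M2=-892/207, M3=551/138, M4=0
seg 0: a=5, c=M0/2=0, d=(M1−M0)/(6·3)=1619/7452, b=Δ0−h0·(2M0+M1)/6=-4103/828
seg 1: a=-4, c=M1/2=1619/828, d=(M2−M1)/(6·3)=-3403/7452, b=Δ1−h1·(2M1+M2)/6=377/414
seg 2: a=4, c=M2/2=-446/207, d=(M3−M2)/(6·3)=3437/7452, b=Δ2−h2·(2M2+M3)/6=259/828
seg 3: a=-2, c=M3/2=551/276, d=(M4−M3)/(6·2)=-551/1656, b=Δ3−h3·(2M3+M4)/6=-67/414
t_q=21/4 → seg 1, τ=9/4; S=-4+377/414·τ+1619/828·τ²+-3403/7452·τ³=703/256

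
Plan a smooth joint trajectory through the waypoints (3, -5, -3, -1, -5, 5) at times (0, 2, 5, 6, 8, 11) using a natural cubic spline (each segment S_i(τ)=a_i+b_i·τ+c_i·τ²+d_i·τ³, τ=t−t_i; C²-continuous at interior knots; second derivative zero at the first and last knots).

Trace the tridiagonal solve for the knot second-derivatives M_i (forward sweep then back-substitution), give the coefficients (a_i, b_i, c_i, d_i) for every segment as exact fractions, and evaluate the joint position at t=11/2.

  seg 0: a=3 b=-1570/323 c=0 d=139/646
  seg 1: a=-5 b=-736/323 c=417/323 d=-899/8721
  seg 2: a=-3 b=51/19 c=352/969 d=-1015/969
  seg 3: a=-1 b=260/969 c=-2693/969 d=797/969
  seg 4: a=-5 b=-316/323 c=2089/969 d=-2089/8721
S(11/2) = -13163/7752

Δ: Δ0=-4, Δ1=2/3, Δ2=2, Δ3=-2, Δ4=10/3
row 1: diag=10, rhs=28; c'=3/10, d'=14/5
row 2: denom=8−3·3/10=71/10; d'=(8−3·14/5)/(71/10)=-4/71
row 3: denom=6−1·10/71=416/71; d'=(-24−1·-4/71)/(416/71)=-425/104
row 4: denom=10−2·71/208=969/104; d'=(32−2·-425/104)/(969/104)=4178/969
back: M4=4178/969
back: M3=-425/104−71/208·4178/969=-5386/969
back: M2=-4/71−10/71·-5386/969=704/969
back: M1=14/5−3/10·704/969=834/323
M: M0=0, M1=834/323, M2=704/969, M3=-5386/969, M4=4178/969, M5=0
seg 0: a=3, c=M0/2=0, d=(M1−M0)/(6·2)=139/646, b=Δ0−h0·(2M0+M1)/6=-1570/323
seg 1: a=-5, c=M1/2=417/323, d=(M2−M1)/(6·3)=-899/8721, b=Δ1−h1·(2M1+M2)/6=-736/323
seg 2: a=-3, c=M2/2=352/969, d=(M3−M2)/(6·1)=-1015/969, b=Δ2−h2·(2M2+M3)/6=51/19
seg 3: a=-1, c=M3/2=-2693/969, d=(M4−M3)/(6·2)=797/969, b=Δ3−h3·(2M3+M4)/6=260/969
seg 4: a=-5, c=M4/2=2089/969, d=(M5−M4)/(6·3)=-2089/8721, b=Δ4−h4·(2M4+M5)/6=-316/323
t_q=11/2 → seg 2, τ=1/2; S=-3+51/19·τ+352/969·τ²+-1015/969·τ³=-13163/7752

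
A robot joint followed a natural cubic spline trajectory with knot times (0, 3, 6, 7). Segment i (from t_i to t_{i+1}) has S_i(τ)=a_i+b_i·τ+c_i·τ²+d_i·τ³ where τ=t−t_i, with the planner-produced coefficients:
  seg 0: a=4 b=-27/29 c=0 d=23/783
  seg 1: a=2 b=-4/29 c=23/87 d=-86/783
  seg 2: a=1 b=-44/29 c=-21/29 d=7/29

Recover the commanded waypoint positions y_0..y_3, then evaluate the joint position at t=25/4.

y_0=4 y_1=2 y_2=1 y_3=-1
S(25/4) = 1075/1856

y_0 = S_0(0) = a_0 = 4
y_1 = S_1(0) = a_1 = 2
y_2 = S_2(0) = a_2 = 1
y_3 = S_2(1) = -1
t_q=25/4 is in segment 2 (τ=1/4); S_2(τ)=1075/1856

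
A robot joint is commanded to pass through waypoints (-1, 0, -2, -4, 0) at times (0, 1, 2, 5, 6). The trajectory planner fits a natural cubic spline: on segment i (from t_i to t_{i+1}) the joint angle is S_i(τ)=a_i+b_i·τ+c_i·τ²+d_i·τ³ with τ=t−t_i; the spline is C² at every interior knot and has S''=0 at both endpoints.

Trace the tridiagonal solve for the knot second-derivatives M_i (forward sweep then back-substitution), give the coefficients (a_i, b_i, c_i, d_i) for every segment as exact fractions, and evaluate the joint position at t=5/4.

  seg 0: a=-1 b=1121/636 c=0 d=-485/636
  seg 1: a=0 b=-167/318 c=-485/212 d=517/636
  seg 2: a=-2 b=-1693/636 c=8/53 d=109/636
  seg 3: a=-4 b=913/318 c=359/212 d=-359/636
S(5/4) = -3549/13568

Δ: Δ0=1, Δ1=-2, Δ2=-2/3, Δ3=4
row 1: diag=4, rhs=-18; c'=1/4, d'=-9/2
row 2: denom=8−1·1/4=31/4; d'=(8−1·-9/2)/(31/4)=50/31
row 3: denom=8−3·12/31=212/31; d'=(28−3·50/31)/(212/31)=359/106
back: M3=359/106
back: M2=50/31−12/31·359/106=16/53
back: M1=-9/2−1/4·16/53=-485/106
M: M0=0, M1=-485/106, M2=16/53, M3=359/106, M4=0
seg 0: a=-1, c=M0/2=0, d=(M1−M0)/(6·1)=-485/636, b=Δ0−h0·(2M0+M1)/6=1121/636
seg 1: a=0, c=M1/2=-485/212, d=(M2−M1)/(6·1)=517/636, b=Δ1−h1·(2M1+M2)/6=-167/318
seg 2: a=-2, c=M2/2=8/53, d=(M3−M2)/(6·3)=109/636, b=Δ2−h2·(2M2+M3)/6=-1693/636
seg 3: a=-4, c=M3/2=359/212, d=(M4−M3)/(6·1)=-359/636, b=Δ3−h3·(2M3+M4)/6=913/318
t_q=5/4 → seg 1, τ=1/4; S=0+-167/318·τ+-485/212·τ²+517/636·τ³=-3549/13568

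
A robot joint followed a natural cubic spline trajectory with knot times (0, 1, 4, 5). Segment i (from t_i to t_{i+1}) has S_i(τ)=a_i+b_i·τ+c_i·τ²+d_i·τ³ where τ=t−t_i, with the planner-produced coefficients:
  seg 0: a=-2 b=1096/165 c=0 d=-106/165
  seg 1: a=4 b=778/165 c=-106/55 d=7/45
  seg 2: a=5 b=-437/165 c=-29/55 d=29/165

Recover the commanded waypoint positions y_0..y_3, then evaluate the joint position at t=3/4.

y_0 = S_0(0) = a_0 = -2
y_1 = S_1(0) = a_1 = 4
y_2 = S_2(0) = a_2 = 5
y_3 = S_2(1) = 2
t_q=3/4 is in segment 0 (τ=3/4); S_0(τ)=4771/1760

y_0=-2 y_1=4 y_2=5 y_3=2
S(3/4) = 4771/1760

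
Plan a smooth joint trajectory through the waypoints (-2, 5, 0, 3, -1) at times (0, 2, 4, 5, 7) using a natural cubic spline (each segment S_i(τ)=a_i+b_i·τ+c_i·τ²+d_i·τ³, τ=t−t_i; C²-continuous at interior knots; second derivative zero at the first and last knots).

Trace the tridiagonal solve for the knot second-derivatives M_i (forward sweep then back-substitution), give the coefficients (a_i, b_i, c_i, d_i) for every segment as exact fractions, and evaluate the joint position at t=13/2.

  seg 0: a=-2 b=367/64 c=0 d=-143/256
  seg 1: a=5 b=-31/32 c=-429/128 d=331/256
  seg 2: a=0 b=73/64 c=141/32 d=-163/64
  seg 3: a=3 b=37/16 c=-207/64 d=69/128
S(13/2) = 1035/1024

Δ: Δ0=7/2, Δ1=-5/2, Δ2=3, Δ3=-2
row 1: diag=8, rhs=-36; c'=1/4, d'=-9/2
row 2: denom=6−2·1/4=11/2; d'=(33−2·-9/2)/(11/2)=84/11
row 3: denom=6−1·2/11=64/11; d'=(-30−1·84/11)/(64/11)=-207/32
back: M3=-207/32
back: M2=84/11−2/11·-207/32=141/16
back: M1=-9/2−1/4·141/16=-429/64
M: M0=0, M1=-429/64, M2=141/16, M3=-207/32, M4=0
seg 0: a=-2, c=M0/2=0, d=(M1−M0)/(6·2)=-143/256, b=Δ0−h0·(2M0+M1)/6=367/64
seg 1: a=5, c=M1/2=-429/128, d=(M2−M1)/(6·2)=331/256, b=Δ1−h1·(2M1+M2)/6=-31/32
seg 2: a=0, c=M2/2=141/32, d=(M3−M2)/(6·1)=-163/64, b=Δ2−h2·(2M2+M3)/6=73/64
seg 3: a=3, c=M3/2=-207/64, d=(M4−M3)/(6·2)=69/128, b=Δ3−h3·(2M3+M4)/6=37/16
t_q=13/2 → seg 3, τ=3/2; S=3+37/16·τ+-207/64·τ²+69/128·τ³=1035/1024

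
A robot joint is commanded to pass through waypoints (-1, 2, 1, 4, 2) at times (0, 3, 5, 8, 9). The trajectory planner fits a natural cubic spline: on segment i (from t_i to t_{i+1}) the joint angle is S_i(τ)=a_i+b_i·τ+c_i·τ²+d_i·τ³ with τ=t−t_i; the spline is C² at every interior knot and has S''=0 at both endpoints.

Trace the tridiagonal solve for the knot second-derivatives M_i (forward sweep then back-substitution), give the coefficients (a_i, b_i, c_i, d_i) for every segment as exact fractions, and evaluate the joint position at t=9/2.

Δ: Δ0=1, Δ1=-1/2, Δ2=1, Δ3=-2
row 1: diag=10, rhs=-9; c'=1/5, d'=-9/10
row 2: denom=10−2·1/5=48/5; d'=(9−2·-9/10)/(48/5)=9/8
row 3: denom=8−3·5/16=113/16; d'=(-18−3·9/8)/(113/16)=-342/113
back: M3=-342/113
back: M2=9/8−5/16·-342/113=234/113
back: M1=-9/10−1/5·234/113=-297/226
M: M0=0, M1=-297/226, M2=234/113, M3=-342/113, M4=0
seg 0: a=-1, c=M0/2=0, d=(M1−M0)/(6·3)=-33/452, b=Δ0−h0·(2M0+M1)/6=749/452
seg 1: a=2, c=M1/2=-297/452, d=(M2−M1)/(6·2)=255/904, b=Δ1−h1·(2M1+M2)/6=-71/226
seg 2: a=1, c=M2/2=117/113, d=(M3−M2)/(6·3)=-32/113, b=Δ2−h2·(2M2+M3)/6=50/113
seg 3: a=4, c=M3/2=-171/113, d=(M4−M3)/(6·1)=57/113, b=Δ3−h3·(2M3+M4)/6=-112/113
t_q=9/2 → seg 1, τ=3/2; S=2+-71/226·τ+-297/452·τ²+255/904·τ³=7249/7232

  seg 0: a=-1 b=749/452 c=0 d=-33/452
  seg 1: a=2 b=-71/226 c=-297/452 d=255/904
  seg 2: a=1 b=50/113 c=117/113 d=-32/113
  seg 3: a=4 b=-112/113 c=-171/113 d=57/113
S(9/2) = 7249/7232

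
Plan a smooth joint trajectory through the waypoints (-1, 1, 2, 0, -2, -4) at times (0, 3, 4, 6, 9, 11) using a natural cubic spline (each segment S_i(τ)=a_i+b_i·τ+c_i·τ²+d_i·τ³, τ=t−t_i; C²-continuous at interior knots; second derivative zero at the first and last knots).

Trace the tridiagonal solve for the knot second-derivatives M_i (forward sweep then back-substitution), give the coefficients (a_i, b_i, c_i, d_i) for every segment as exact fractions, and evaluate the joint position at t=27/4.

Δ: Δ0=2/3, Δ1=1, Δ2=-1, Δ3=-2/3, Δ4=-1
row 1: diag=8, rhs=2; c'=1/8, d'=1/4
row 2: denom=6−1·1/8=47/8; d'=(-12−1·1/4)/(47/8)=-98/47
row 3: denom=10−2·16/47=438/47; d'=(2−2·-98/47)/(438/47)=145/219
row 4: denom=10−3·47/146=1319/146; d'=(-2−3·145/219)/(1319/146)=-582/1319
back: M4=-582/1319
back: M3=145/219−47/146·-582/1319=3182/3957
back: M2=-98/47−16/47·3182/3957=-9334/3957
back: M1=1/4−1/8·-9334/3957=2156/3957
M: M0=0, M1=2156/3957, M2=-9334/3957, M3=3182/3957, M4=-582/1319, M5=0
seg 0: a=-1, c=M0/2=0, d=(M1−M0)/(6·3)=1078/35613, b=Δ0−h0·(2M0+M1)/6=520/1319
seg 1: a=1, c=M1/2=1078/3957, d=(M2−M1)/(6·1)=-1915/3957, b=Δ1−h1·(2M1+M2)/6=1598/1319
seg 2: a=2, c=M2/2=-4667/3957, d=(M3−M2)/(6·2)=1043/3957, b=Δ2−h2·(2M2+M3)/6=1205/3957
seg 3: a=0, c=M3/2=1591/3957, d=(M4−M3)/(6·3)=-2464/35613, b=Δ3−h3·(2M3+M4)/6=-1649/1319
seg 4: a=-2, c=M4/2=-291/1319, d=(M5−M4)/(6·2)=97/2638, b=Δ4−h4·(2M4+M5)/6=-931/1319
t_q=27/4 → seg 3, τ=3/4; S=0+-1649/1319·τ+1591/3957·τ²+-2464/35613·τ³=-15631/21104

  seg 0: a=-1 b=520/1319 c=0 d=1078/35613
  seg 1: a=1 b=1598/1319 c=1078/3957 d=-1915/3957
  seg 2: a=2 b=1205/3957 c=-4667/3957 d=1043/3957
  seg 3: a=0 b=-1649/1319 c=1591/3957 d=-2464/35613
  seg 4: a=-2 b=-931/1319 c=-291/1319 d=97/2638
S(27/4) = -15631/21104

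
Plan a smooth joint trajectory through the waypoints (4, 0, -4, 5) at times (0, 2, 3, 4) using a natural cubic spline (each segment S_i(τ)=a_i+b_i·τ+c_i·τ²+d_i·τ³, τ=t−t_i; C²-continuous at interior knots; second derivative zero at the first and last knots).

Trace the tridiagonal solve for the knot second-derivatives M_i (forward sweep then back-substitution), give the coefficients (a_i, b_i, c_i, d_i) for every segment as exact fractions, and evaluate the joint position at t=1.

Δ: Δ0=-2, Δ1=-4, Δ2=9
row 1: diag=6, rhs=-12; c'=1/6, d'=-2
row 2: denom=4−1·1/6=23/6; d'=(78−1·-2)/(23/6)=480/23
back: M2=480/23
back: M1=-2−1/6·480/23=-126/23
M: M0=0, M1=-126/23, M2=480/23, M3=0
seg 0: a=4, c=M0/2=0, d=(M1−M0)/(6·2)=-21/46, b=Δ0−h0·(2M0+M1)/6=-4/23
seg 1: a=0, c=M1/2=-63/23, d=(M2−M1)/(6·1)=101/23, b=Δ1−h1·(2M1+M2)/6=-130/23
seg 2: a=-4, c=M2/2=240/23, d=(M3−M2)/(6·1)=-80/23, b=Δ2−h2·(2M2+M3)/6=47/23
t_q=1 → seg 0, τ=1; S=4+-4/23·τ+0·τ²+-21/46·τ³=155/46

  seg 0: a=4 b=-4/23 c=0 d=-21/46
  seg 1: a=0 b=-130/23 c=-63/23 d=101/23
  seg 2: a=-4 b=47/23 c=240/23 d=-80/23
S(1) = 155/46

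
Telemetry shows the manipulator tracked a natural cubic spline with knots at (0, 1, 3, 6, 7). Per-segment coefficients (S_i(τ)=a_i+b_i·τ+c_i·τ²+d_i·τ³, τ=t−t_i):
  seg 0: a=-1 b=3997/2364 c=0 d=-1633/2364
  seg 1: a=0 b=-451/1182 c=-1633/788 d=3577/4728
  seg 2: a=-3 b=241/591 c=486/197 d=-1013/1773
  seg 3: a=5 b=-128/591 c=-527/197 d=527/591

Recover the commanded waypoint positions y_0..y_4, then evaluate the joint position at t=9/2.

y_0 = S_0(0) = a_0 = -1
y_1 = S_1(0) = a_1 = 0
y_2 = S_2(0) = a_2 = -3
y_3 = S_3(0) = a_3 = 5
y_4 = S_3(1) = 3
t_q=9/2 is in segment 2 (τ=3/2); S_2(τ)=1945/1576

y_0=-1 y_1=0 y_2=-3 y_3=5 y_4=3
S(9/2) = 1945/1576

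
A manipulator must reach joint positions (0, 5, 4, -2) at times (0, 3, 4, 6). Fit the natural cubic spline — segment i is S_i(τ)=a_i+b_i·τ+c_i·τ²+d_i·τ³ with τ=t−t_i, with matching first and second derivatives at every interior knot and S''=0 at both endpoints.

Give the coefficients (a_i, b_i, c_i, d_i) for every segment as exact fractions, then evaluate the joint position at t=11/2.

Δ: Δ0=5/3, Δ1=-1, Δ2=-3
row 1: diag=8, rhs=-16; c'=1/8, d'=-2
row 2: denom=6−1·1/8=47/8; d'=(-12−1·-2)/(47/8)=-80/47
back: M2=-80/47
back: M1=-2−1/8·-80/47=-84/47
M: M0=0, M1=-84/47, M2=-80/47, M3=0
seg 0: a=0, c=M0/2=0, d=(M1−M0)/(6·3)=-14/141, b=Δ0−h0·(2M0+M1)/6=361/141
seg 1: a=5, c=M1/2=-42/47, d=(M2−M1)/(6·1)=2/141, b=Δ1−h1·(2M1+M2)/6=-17/141
seg 2: a=4, c=M2/2=-40/47, d=(M3−M2)/(6·2)=20/141, b=Δ2−h2·(2M2+M3)/6=-263/141
t_q=11/2 → seg 2, τ=3/2; S=4+-263/141·τ+-40/47·τ²+20/141·τ³=-11/47

  seg 0: a=0 b=361/141 c=0 d=-14/141
  seg 1: a=5 b=-17/141 c=-42/47 d=2/141
  seg 2: a=4 b=-263/141 c=-40/47 d=20/141
S(11/2) = -11/47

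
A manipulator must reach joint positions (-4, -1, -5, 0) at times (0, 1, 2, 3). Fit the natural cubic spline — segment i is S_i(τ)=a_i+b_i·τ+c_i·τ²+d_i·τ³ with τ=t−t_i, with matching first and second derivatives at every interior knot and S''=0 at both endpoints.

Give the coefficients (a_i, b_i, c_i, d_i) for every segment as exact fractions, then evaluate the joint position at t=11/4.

  seg 0: a=-4 b=82/15 c=0 d=-37/15
  seg 1: a=-1 b=-29/15 c=-37/5 d=16/3
  seg 2: a=-5 b=-11/15 c=43/5 d=-43/15
S(11/4) = -123/64

Δ: Δ0=3, Δ1=-4, Δ2=5
row 1: diag=4, rhs=-42; c'=1/4, d'=-21/2
row 2: denom=4−1·1/4=15/4; d'=(54−1·-21/2)/(15/4)=86/5
back: M2=86/5
back: M1=-21/2−1/4·86/5=-74/5
M: M0=0, M1=-74/5, M2=86/5, M3=0
seg 0: a=-4, c=M0/2=0, d=(M1−M0)/(6·1)=-37/15, b=Δ0−h0·(2M0+M1)/6=82/15
seg 1: a=-1, c=M1/2=-37/5, d=(M2−M1)/(6·1)=16/3, b=Δ1−h1·(2M1+M2)/6=-29/15
seg 2: a=-5, c=M2/2=43/5, d=(M3−M2)/(6·1)=-43/15, b=Δ2−h2·(2M2+M3)/6=-11/15
t_q=11/4 → seg 2, τ=3/4; S=-5+-11/15·τ+43/5·τ²+-43/15·τ³=-123/64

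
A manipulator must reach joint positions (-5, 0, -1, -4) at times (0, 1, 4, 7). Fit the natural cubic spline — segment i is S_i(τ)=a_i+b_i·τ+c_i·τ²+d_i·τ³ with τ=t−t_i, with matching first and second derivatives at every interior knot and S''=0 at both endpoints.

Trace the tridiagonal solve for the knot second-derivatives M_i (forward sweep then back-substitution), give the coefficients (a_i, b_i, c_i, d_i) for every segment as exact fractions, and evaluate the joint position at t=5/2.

  seg 0: a=-5 b=497/87 c=0 d=-62/87
  seg 1: a=0 b=311/87 c=-62/29 d=218/783
  seg 2: a=-1 b=-151/87 c=32/87 d=-32/783
S(5/2) = 173/116

Δ: Δ0=5, Δ1=-1/3, Δ2=-1
row 1: diag=8, rhs=-32; c'=3/8, d'=-4
row 2: denom=12−3·3/8=87/8; d'=(-4−3·-4)/(87/8)=64/87
back: M2=64/87
back: M1=-4−3/8·64/87=-124/29
M: M0=0, M1=-124/29, M2=64/87, M3=0
seg 0: a=-5, c=M0/2=0, d=(M1−M0)/(6·1)=-62/87, b=Δ0−h0·(2M0+M1)/6=497/87
seg 1: a=0, c=M1/2=-62/29, d=(M2−M1)/(6·3)=218/783, b=Δ1−h1·(2M1+M2)/6=311/87
seg 2: a=-1, c=M2/2=32/87, d=(M3−M2)/(6·3)=-32/783, b=Δ2−h2·(2M2+M3)/6=-151/87
t_q=5/2 → seg 1, τ=3/2; S=0+311/87·τ+-62/29·τ²+218/783·τ³=173/116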